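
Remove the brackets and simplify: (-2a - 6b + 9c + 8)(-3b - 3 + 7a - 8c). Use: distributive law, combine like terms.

-36ab + 62a - 14a² + 79ac + 18b² - 6b + 21bc - 91c - 72c² - 24

(-2a - 6b + 9c + 8)(-3b - 3 + 7a - 8c)
= 6ab + 6a - 14a² + 16ac + 18b² + 18b - 42ab + 48bc - 27bc - 27c + 63ac - 72c² - 24b - 24 + 56a - 64c    [distributive law]
= -36ab + 62a - 14a² + 79ac + 18b² - 6b + 21bc - 91c - 72c² - 24    [combine like terms]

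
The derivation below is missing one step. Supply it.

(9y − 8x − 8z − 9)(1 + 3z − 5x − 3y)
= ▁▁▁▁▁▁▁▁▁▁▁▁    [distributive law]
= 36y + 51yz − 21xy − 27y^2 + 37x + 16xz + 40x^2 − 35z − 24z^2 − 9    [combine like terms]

By distributive law:

9y + 27yz − 45xy − 27y^2 − 8x − 24xz + 40x^2 + 24xy − 8z − 24z^2 + 40xz + 24yz − 9 − 27z + 45x + 27y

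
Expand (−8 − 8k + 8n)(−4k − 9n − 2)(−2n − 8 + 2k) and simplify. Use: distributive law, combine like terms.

−304kn − 352k − 160k² + 464n² − 480n − 128 + 16k²n + 64k³ − 224kn² + 144n³

(−8 − 8k + 8n)(−4k − 9n − 2)(−2n − 8 + 2k)
= (32k + 72n + 16 + 32k² + 72kn + 16k − 32kn − 72n² − 16n)(−2n − 8 + 2k)    [distributive law]
= (48k + 56n + 16 + 32k² + 40kn − 72n²)(−2n − 8 + 2k)    [combine like terms]
= −96kn − 384k + 96k² − 112n² − 448n + 112kn − 32n − 128 + 32k − 64k²n − 256k² + 64k³ − 80kn² − 320kn + 80k²n + 144n³ + 576n² − 144kn²    [distributive law]
= −304kn − 352k − 160k² + 464n² − 480n − 128 + 16k²n + 64k³ − 224kn² + 144n³    [combine like terms]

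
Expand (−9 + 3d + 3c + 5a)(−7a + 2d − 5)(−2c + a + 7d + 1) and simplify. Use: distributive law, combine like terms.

(−9 + 3d + 3c + 5a)(−7a + 2d − 5)(−2c + a + 7d + 1)
= (63a − 18d + 45 − 21ad + 6d² − 15d − 21ac + 6cd − 15c − 35a² + 10ad − 25a)(−2c + a + 7d + 1)    [distributive law]
= (38a − 33d + 45 − 11ad + 6d² − 21ac + 6cd − 15c − 35a²)(−2c + a + 7d + 1)    [combine like terms]
= −76ac + 38a² + 266ad + 38a + 66cd − 33ad − 231d² − 33d − 90c + 45a + 315d + 45 + 22acd − 11a²d − 77ad² − 11ad − 12cd² + 6ad² + 42d³ + 6d² + 42ac² − 21a²c − 147acd − 21ac − 12c²d + 6acd + 42cd² + 6cd + 30c² − 15ac − 105cd − 15c + 70a²c − 35a³ − 245a²d − 35a²    [distributive law]
= −112ac + 3a² + 222ad + 83a − 33cd − 225d² + 282d − 105c + 45 − 119acd − 256a²d − 71ad² + 30cd² + 42d³ + 42ac² + 49a²c − 12c²d + 30c² − 35a³    [combine like terms]

−112ac + 3a² + 222ad + 83a − 33cd − 225d² + 282d − 105c + 45 − 119acd − 256a²d − 71ad² + 30cd² + 42d³ + 42ac² + 49a²c − 12c²d + 30c² − 35a³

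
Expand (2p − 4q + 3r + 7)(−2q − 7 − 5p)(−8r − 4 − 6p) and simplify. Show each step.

−92pqr − 148pq − 96p²q + 578pr + 490p + 334p² + 170p²r + 60p³ − 64q²r − 32q² − 48pq² − 88qr − 56q + 48qr² + 168r² + 476r + 120pr² + 196

(2p − 4q + 3r + 7)(−2q − 7 − 5p)(−8r − 4 − 6p)
= (−4pq − 14p − 10p² + 8q² + 28q + 20pq − 6qr − 21r − 15pr − 14q − 49 − 35p)(−8r − 4 − 6p)    [distributive law]
= (16pq − 49p − 10p² + 8q² + 14q − 6qr − 21r − 15pr − 49)(−8r − 4 − 6p)    [combine like terms]
= −128pqr − 64pq − 96p²q + 392pr + 196p + 294p² + 80p²r + 40p² + 60p³ − 64q²r − 32q² − 48pq² − 112qr − 56q − 84pq + 48qr² + 24qr + 36pqr + 168r² + 84r + 126pr + 120pr² + 60pr + 90p²r + 392r + 196 + 294p    [distributive law]
= −92pqr − 148pq − 96p²q + 578pr + 490p + 334p² + 170p²r + 60p³ − 64q²r − 32q² − 48pq² − 88qr − 56q + 48qr² + 168r² + 476r + 120pr² + 196    [combine like terms]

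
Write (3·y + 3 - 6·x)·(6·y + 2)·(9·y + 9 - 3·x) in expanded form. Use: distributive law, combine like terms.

162·y^3 + 378·y^2 - 378·x·y^2 + 270·y - 504·x·y + 54 - 126·x + 108·x^2·y + 36·x^2

(3·y + 3 - 6·x)·(6·y + 2)·(9·y + 9 - 3·x)
= (18·y^2 + 6·y + 18·y + 6 - 36·x·y - 12·x)·(9·y + 9 - 3·x)    [distributive law]
= (18·y^2 + 24·y + 6 - 36·x·y - 12·x)·(9·y + 9 - 3·x)    [combine like terms]
= 162·y^3 + 162·y^2 - 54·x·y^2 + 216·y^2 + 216·y - 72·x·y + 54·y + 54 - 18·x - 324·x·y^2 - 324·x·y + 108·x^2·y - 108·x·y - 108·x + 36·x^2    [distributive law]
= 162·y^3 + 378·y^2 - 378·x·y^2 + 270·y - 504·x·y + 54 - 126·x + 108·x^2·y + 36·x^2    [combine like terms]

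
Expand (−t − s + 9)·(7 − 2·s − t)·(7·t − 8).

−120·t² + 569·t + 21·s·t² − 199·s·t + 7·t³ + 200·s + 14·s²·t − 16·s² − 504

(−t − s + 9)·(7 − 2·s − t)·(7·t − 8)
= (−7·t + 2·s·t + t² − 7·s + 2·s² + s·t + 63 − 18·s − 9·t)·(7·t − 8)    [distributive law]
= (−16·t + 3·s·t + t² − 25·s + 2·s² + 63)·(7·t − 8)    [combine like terms]
= −112·t² + 128·t + 21·s·t² − 24·s·t + 7·t³ − 8·t² − 175·s·t + 200·s + 14·s²·t − 16·s² + 441·t − 504    [distributive law]
= −120·t² + 569·t + 21·s·t² − 199·s·t + 7·t³ + 200·s + 14·s²·t − 16·s² − 504    [combine like terms]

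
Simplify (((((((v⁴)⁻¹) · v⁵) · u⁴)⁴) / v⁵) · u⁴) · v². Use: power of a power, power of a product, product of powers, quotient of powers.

u²⁰·v

(((((((v⁴)⁻¹) · v⁵) · u⁴)⁴) / v⁵) · u⁴) · v²
= (((((((v⁴)⁻¹) · v⁵)⁴) · ((u⁴)⁴)) / v⁵) · u⁴) · v²    [power of a product]
= (((((((v⁴)⁻¹)⁴) · ((v⁵)⁴)) · ((u⁴)⁴)) / v⁵) · u⁴) · v²    [power of a product]
= ((((((v⁴)⁻⁴) · ((v⁵)⁴)) · ((u⁴)⁴)) / v⁵) · u⁴) · v²    [power of a power]
= ((((v⁻¹⁶ · ((v⁵)⁴)) · ((u⁴)⁴)) / v⁵) · u⁴) · v²    [power of a power]
= ((((v⁻¹⁶ · v²⁰) · ((u⁴)⁴)) / v⁵) · u⁴) · v²    [power of a power]
= (((v⁴ · ((u⁴)⁴)) / v⁵) · u⁴) · v²    [product of powers]
= (((v⁴ · u¹⁶) / v⁵) · u⁴) · v²    [power of a power]
= u²⁰·v    [quotient of powers; product of powers]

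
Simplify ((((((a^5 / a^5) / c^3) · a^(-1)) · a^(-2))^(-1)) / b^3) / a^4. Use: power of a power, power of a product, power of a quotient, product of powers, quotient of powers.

((((((a^5 / a^5) / c^3) · a^(-1)) · a^(-2))^(-1)) / b^3) / a^4
= ((((((a^5 / a^5) / c^3) · a^(-1))^(-1)) · ((a^(-2))^(-1))) / b^3) / a^4    [power of a product]
= ((((((a^5 / a^5) / c^3)^(-1)) · ((a^(-1))^(-1))) · ((a^(-2))^(-1))) / b^3) / a^4    [power of a product]
= ((((((a^5 / a^5)^(-1)) / ((c^3)^(-1))) · ((a^(-1))^(-1))) · ((a^(-2))^(-1))) / b^3) / a^4    [power of a quotient]
= (((((((a^5)^(-1)) / ((a^5)^(-1))) / ((c^3)^(-1))) · ((a^(-1))^(-1))) · ((a^(-2))^(-1))) / b^3) / a^4    [power of a quotient]
= (((((a^(-5) / ((a^5)^(-1))) / ((c^3)^(-1))) · ((a^(-1))^(-1))) · ((a^(-2))^(-1))) / b^3) / a^4    [power of a power]
= (((((a^(-5) / a^(-5)) / ((c^3)^(-1))) · ((a^(-1))^(-1))) · ((a^(-2))^(-1))) / b^3) / a^4    [power of a power]
= ((((a^0 / ((c^3)^(-1))) · ((a^(-1))^(-1))) · ((a^(-2))^(-1))) / b^3) / a^4    [quotient of powers]
= ((((a^0 / c^(-3)) · ((a^(-1))^(-1))) · ((a^(-2))^(-1))) / b^3) / a^4    [power of a power]
= ((((a^0 / c^(-3)) · a) · ((a^(-2))^(-1))) / b^3) / a^4    [power of a power]
= ((((a^0 / c^(-3)) · a) · a^2) / b^3) / a^4    [power of a power]
= a^(-1)b^(-3)c^3    [quotient of powers; product of powers]

a^(-1)b^(-3)c^3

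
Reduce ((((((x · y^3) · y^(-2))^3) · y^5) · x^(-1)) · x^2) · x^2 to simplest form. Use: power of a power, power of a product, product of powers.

x^6y^8

((((((x · y^3) · y^(-2))^3) · y^5) · x^(-1)) · x^2) · x^2
= ((((((x · y^3)^3) · ((y^(-2))^3)) · y^5) · x^(-1)) · x^2) · x^2    [power of a product]
= ((((((x^3) · ((y^3)^3)) · ((y^(-2))^3)) · y^5) · x^(-1)) · x^2) · x^2    [power of a product]
= (((((x^3 · y^9) · ((y^(-2))^3)) · y^5) · x^(-1)) · x^2) · x^2    [power of a power]
= (((((x^3 · y^9) · y^(-6)) · y^5) · x^(-1)) · x^2) · x^2    [power of a power]
= x^6y^8    [product of powers]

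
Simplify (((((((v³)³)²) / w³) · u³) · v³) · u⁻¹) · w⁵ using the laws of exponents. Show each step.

(((((((v³)³)²) / w³) · u³) · v³) · u⁻¹) · w⁵
= ((((((v³)⁶) / w³) · u³) · v³) · u⁻¹) · w⁵    [power of a power]
= ((((v¹⁸ / w³) · u³) · v³) · u⁻¹) · w⁵    [power of a power]
= u²·v²¹·w²    [quotient of powers; product of powers]

u²·v²¹·w²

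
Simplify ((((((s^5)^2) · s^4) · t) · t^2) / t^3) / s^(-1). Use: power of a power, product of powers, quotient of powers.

s^15

((((((s^5)^2) · s^4) · t) · t^2) / t^3) / s^(-1)
= ((((s^10 · s^4) · t) · t^2) / t^3) / s^(-1)    [power of a power]
= (((s^14 · t) · t^2) / t^3) / s^(-1)    [product of powers]
= s^15    [quotient of powers; product of powers]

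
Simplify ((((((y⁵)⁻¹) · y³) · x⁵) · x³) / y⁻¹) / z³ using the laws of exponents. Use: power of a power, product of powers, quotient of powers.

x⁸y⁻¹z⁻³

((((((y⁵)⁻¹) · y³) · x⁵) · x³) / y⁻¹) / z³
= ((((y⁻⁵ · y³) · x⁵) · x³) / y⁻¹) / z³    [power of a power]
= (((y⁻² · x⁵) · x³) / y⁻¹) / z³    [product of powers]
= x⁸y⁻¹z⁻³    [quotient of powers; product of powers]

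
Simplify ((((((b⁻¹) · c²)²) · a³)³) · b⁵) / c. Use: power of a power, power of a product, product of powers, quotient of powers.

a⁹b⁻¹c¹¹

((((((b⁻¹) · c²)²) · a³)³) · b⁵) / c
= ((((((b⁻¹) · c²)²)³) · ((a³)³)) · b⁵) / c    [power of a product]
= (((((b⁻¹) · c²)⁶) · ((a³)³)) · b⁵) / c    [power of a power]
= (((((b⁻¹)⁶) · ((c²)⁶)) · ((a³)³)) · b⁵) / c    [power of a product]
= ((((b⁻⁶) · ((c²)⁶)) · ((a³)³)) · b⁵) / c    [power of a power]
= (((b⁻⁶ · c¹²) · ((a³)³)) · b⁵) / c    [power of a power]
= (((b⁻⁶ · c¹²) · a⁹) · b⁵) / c    [power of a power]
= a⁹b⁻¹c¹¹    [quotient of powers; product of powers]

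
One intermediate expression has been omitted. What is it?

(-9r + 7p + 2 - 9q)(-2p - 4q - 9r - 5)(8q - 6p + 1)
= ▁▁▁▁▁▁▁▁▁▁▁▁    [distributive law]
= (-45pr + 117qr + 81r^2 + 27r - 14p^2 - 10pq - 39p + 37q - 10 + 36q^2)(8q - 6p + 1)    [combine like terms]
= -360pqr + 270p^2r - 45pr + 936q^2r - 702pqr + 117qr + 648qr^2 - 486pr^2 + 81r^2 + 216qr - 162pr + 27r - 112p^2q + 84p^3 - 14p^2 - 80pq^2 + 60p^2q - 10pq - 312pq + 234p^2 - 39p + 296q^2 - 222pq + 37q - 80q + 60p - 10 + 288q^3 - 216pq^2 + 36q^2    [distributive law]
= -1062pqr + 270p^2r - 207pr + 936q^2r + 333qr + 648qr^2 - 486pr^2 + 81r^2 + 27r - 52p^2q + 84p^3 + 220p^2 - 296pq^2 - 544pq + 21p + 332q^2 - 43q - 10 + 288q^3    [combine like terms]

By distributive law:

(18pr + 36qr + 81r^2 + 45r - 14p^2 - 28pq - 63pr - 35p - 4p - 8q - 18r - 10 + 18pq + 36q^2 + 81qr + 45q)(8q - 6p + 1)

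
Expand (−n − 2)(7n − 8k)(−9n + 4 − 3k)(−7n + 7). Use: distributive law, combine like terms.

−441n⁴ − 245n³ + 1078n² + 357kn³ + 133kn² − 938kn + 168k²n² + 168k²n − 392n + 448k − 336k²

(−n − 2)(7n − 8k)(−9n + 4 − 3k)(−7n + 7)
= (−7n² + 8kn − 14n + 16k)(−9n + 4 − 3k)(−7n + 7)    [distributive law]
= (63n³ − 28n² + 21kn² − 72kn² + 32kn − 24k²n + 126n² − 56n + 42kn − 144kn + 64k − 48k²)(−7n + 7)    [distributive law]
= (63n³ + 98n² − 51kn² − 70kn − 24k²n − 56n + 64k − 48k²)(−7n + 7)    [combine like terms]
= −441n⁴ + 441n³ − 686n³ + 686n² + 357kn³ − 357kn² + 490kn² − 490kn + 168k²n² − 168k²n + 392n² − 392n − 448kn + 448k + 336k²n − 336k²    [distributive law]
= −441n⁴ − 245n³ + 1078n² + 357kn³ + 133kn² − 938kn + 168k²n² + 168k²n − 392n + 448k − 336k²    [combine like terms]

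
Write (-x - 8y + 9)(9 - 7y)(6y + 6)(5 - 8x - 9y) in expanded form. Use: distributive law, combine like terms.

(-x - 8y + 9)(9 - 7y)(6y + 6)(5 - 8x - 9y)
= (-9x + 7xy - 72y + 56y^2 + 81 - 63y)(6y + 6)(5 - 8x - 9y)    [distributive law]
= (-9x + 7xy - 135y + 56y^2 + 81)(6y + 6)(5 - 8x - 9y)    [combine like terms]
= (-54xy - 54x + 42xy^2 + 42xy - 810y^2 - 810y + 336y^3 + 336y^2 + 486y + 486)(5 - 8x - 9y)    [distributive law]
= (-12xy - 54x + 42xy^2 - 474y^2 - 324y + 336y^3 + 486)(5 - 8x - 9y)    [combine like terms]
= -60xy + 96x^2y + 108xy^2 - 270x + 432x^2 + 486xy + 210xy^2 - 336x^2y^2 - 378xy^3 - 2370y^2 + 3792xy^2 + 4266y^3 - 1620y + 2592xy + 2916y^2 + 1680y^3 - 2688xy^3 - 3024y^4 + 2430 - 3888x - 4374y    [distributive law]
= 3018xy + 96x^2y + 4110xy^2 - 4158x + 432x^2 - 336x^2y^2 - 3066xy^3 + 546y^2 + 5946y^3 - 5994y - 3024y^4 + 2430    [combine like terms]

3018xy + 96x^2y + 4110xy^2 - 4158x + 432x^2 - 336x^2y^2 - 3066xy^3 + 546y^2 + 5946y^3 - 5994y - 3024y^4 + 2430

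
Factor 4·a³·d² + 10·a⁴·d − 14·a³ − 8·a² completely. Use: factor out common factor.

4·a³·d² + 10·a⁴·d − 14·a³ − 8·a²
= 2(2·a³·d² + 5·a⁴·d − 7·a³ − 4·a²)    [factor out 2]
= 2·a²(2·a·d² + 5·a²·d − 7·a − 4)    [factor out a²]

2·a²(2·a·d² + 5·a²·d − 7·a − 4)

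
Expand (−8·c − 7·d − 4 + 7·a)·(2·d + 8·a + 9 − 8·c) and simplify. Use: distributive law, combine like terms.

(−8·c − 7·d − 4 + 7·a)·(2·d + 8·a + 9 − 8·c)
= −16·c·d − 64·a·c − 72·c + 64·c^2 − 14·d^2 − 56·a·d − 63·d + 56·c·d − 8·d − 32·a − 36 + 32·c + 14·a·d + 56·a^2 + 63·a − 56·a·c    [distributive law]
= 40·c·d − 120·a·c − 40·c + 64·c^2 − 14·d^2 − 42·a·d − 71·d + 31·a − 36 + 56·a^2    [combine like terms]

40·c·d − 120·a·c − 40·c + 64·c^2 − 14·d^2 − 42·a·d − 71·d + 31·a − 36 + 56·a^2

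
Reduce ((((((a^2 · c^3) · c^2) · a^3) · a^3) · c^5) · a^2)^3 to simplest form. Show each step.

a^30·c^30

((((((a^2 · c^3) · c^2) · a^3) · a^3) · c^5) · a^2)^3
= ((((((a^2 · c^3) · c^2) · a^3) · a^3) · c^5)^3) · ((a^2)^3)    [power of a product]
= ((((((a^2 · c^3) · c^2) · a^3) · a^3)^3) · ((c^5)^3)) · ((a^2)^3)    [power of a product]
= ((((((a^2 · c^3) · c^2) · a^3)^3) · ((a^3)^3)) · ((c^5)^3)) · ((a^2)^3)    [power of a product]
= ((((((a^2 · c^3) · c^2)^3) · ((a^3)^3)) · ((a^3)^3)) · ((c^5)^3)) · ((a^2)^3)    [power of a product]
= ((((((a^2 · c^3)^3) · ((c^2)^3)) · ((a^3)^3)) · ((a^3)^3)) · ((c^5)^3)) · ((a^2)^3)    [power of a product]
= (((((((a^2)^3) · ((c^3)^3)) · ((c^2)^3)) · ((a^3)^3)) · ((a^3)^3)) · ((c^5)^3)) · ((a^2)^3)    [power of a product]
= (((((a^6 · ((c^3)^3)) · ((c^2)^3)) · ((a^3)^3)) · ((a^3)^3)) · ((c^5)^3)) · ((a^2)^3)    [power of a power]
= (((((a^6 · c^9) · ((c^2)^3)) · ((a^3)^3)) · ((a^3)^3)) · ((c^5)^3)) · ((a^2)^3)    [power of a power]
= (((((a^6 · c^9) · c^6) · ((a^3)^3)) · ((a^3)^3)) · ((c^5)^3)) · ((a^2)^3)    [power of a power]
= (((((a^6 · c^9) · c^6) · a^9) · ((a^3)^3)) · ((c^5)^3)) · ((a^2)^3)    [power of a power]
= (((((a^6 · c^9) · c^6) · a^9) · a^9) · ((c^5)^3)) · ((a^2)^3)    [power of a power]
= (((((a^6 · c^9) · c^6) · a^9) · a^9) · c^15) · ((a^2)^3)    [power of a power]
= (((((a^6 · c^9) · c^6) · a^9) · a^9) · c^15) · a^6    [power of a power]
= a^30·c^30    [product of powers]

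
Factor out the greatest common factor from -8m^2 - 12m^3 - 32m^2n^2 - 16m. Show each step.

4m(-2m - 3m^2 - 8mn^2 - 4)

-8m^2 - 12m^3 - 32m^2n^2 - 16m
= 4(-2m^2 - 3m^3 - 8m^2n^2 - 4m)    [factor out 4]
= 4m(-2m - 3m^2 - 8mn^2 - 4)    [factor out m]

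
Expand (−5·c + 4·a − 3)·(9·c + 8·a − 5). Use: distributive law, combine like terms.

(−5·c + 4·a − 3)·(9·c + 8·a − 5)
= −45·c^2 − 40·a·c + 25·c + 36·a·c + 32·a^2 − 20·a − 27·c − 24·a + 15    [distributive law]
= −45·c^2 − 4·a·c − 2·c + 32·a^2 − 44·a + 15    [combine like terms]

−45·c^2 − 4·a·c − 2·c + 32·a^2 − 44·a + 15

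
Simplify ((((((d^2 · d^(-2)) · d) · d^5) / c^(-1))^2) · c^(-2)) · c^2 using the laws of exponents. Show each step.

((((((d^2 · d^(-2)) · d) · d^5) / c^(-1))^2) · c^(-2)) · c^2
= ((((((d^2 · d^(-2)) · d) · d^5)^2) / ((c^(-1))^2)) · c^(-2)) · c^2    [power of a quotient]
= ((((((d^2 · d^(-2)) · d)^2) · ((d^5)^2)) / ((c^(-1))^2)) · c^(-2)) · c^2    [power of a product]
= ((((((d^2 · d^(-2))^2) · (d^2)) · ((d^5)^2)) / ((c^(-1))^2)) · c^(-2)) · c^2    [power of a product]
= (((((((d^2)^2) · ((d^(-2))^2)) · (d^2)) · ((d^5)^2)) / ((c^(-1))^2)) · c^(-2)) · c^2    [power of a product]
= (((((d^4 · ((d^(-2))^2)) · (d^2)) · ((d^5)^2)) / ((c^(-1))^2)) · c^(-2)) · c^2    [power of a power]
= (((((d^4 · d^(-4)) · (d^2)) · ((d^5)^2)) / ((c^(-1))^2)) · c^(-2)) · c^2    [power of a power]
= ((((d^0 · (d^2)) · ((d^5)^2)) / ((c^(-1))^2)) · c^(-2)) · c^2    [product of powers]
= (((d^2 · ((d^5)^2)) / ((c^(-1))^2)) · c^(-2)) · c^2    [product of powers]
= (((d^2 · d^10) / ((c^(-1))^2)) · c^(-2)) · c^2    [power of a power]
= ((d^12 / ((c^(-1))^2)) · c^(-2)) · c^2    [product of powers]
= ((d^12 / c^(-2)) · c^(-2)) · c^2    [power of a power]
= c^2d^12    [quotient of powers; product of powers]

c^2d^12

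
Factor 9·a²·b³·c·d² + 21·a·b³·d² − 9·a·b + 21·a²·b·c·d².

9·a²·b³·c·d² + 21·a·b³·d² − 9·a·b + 21·a²·b·c·d²
= 3(3·a²·b³·c·d² + 7·a·b³·d² − 3·a·b + 7·a²·b·c·d²)    [factor out 3]
= 3·a·b(3·a·b²·c·d² + 7·b²·d² − 3 + 7·a·c·d²)    [factor out a·b]

3·a·b(3·a·b²·c·d² + 7·b²·d² − 3 + 7·a·c·d²)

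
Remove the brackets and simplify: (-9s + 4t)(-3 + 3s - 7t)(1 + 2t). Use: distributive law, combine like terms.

27s + 129st - 27s^2 - 54s^2t + 150st^2 - 12t - 52t^2 - 56t^3

(-9s + 4t)(-3 + 3s - 7t)(1 + 2t)
= (27s - 27s^2 + 63st - 12t + 12st - 28t^2)(1 + 2t)    [distributive law]
= (27s - 27s^2 + 75st - 12t - 28t^2)(1 + 2t)    [combine like terms]
= 27s + 54st - 27s^2 - 54s^2t + 75st + 150st^2 - 12t - 24t^2 - 28t^2 - 56t^3    [distributive law]
= 27s + 129st - 27s^2 - 54s^2t + 150st^2 - 12t - 52t^2 - 56t^3    [combine like terms]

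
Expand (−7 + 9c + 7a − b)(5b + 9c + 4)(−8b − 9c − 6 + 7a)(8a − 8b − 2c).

8392ab^2 − 2736b^3 − 3492b^2c + 10774abc + 1242bc^2 + 6576ab − 3664b^2 − 4228bc − 7224a^2b − 306ac^2 + 486c^3 + 4040ac − 828c^2 − 6944a^2c + 1344a − 1344b − 336c − 2912a^2 + 3222ab^2c + 1864b^3c + 8262b^2c^2 − 6642abc^2 + 7776bc^3 − 8554a^2bc − 5832ac^3 + 1458c^4 − 4480a^2b^2 + 2840ab^3 + 1960a^3b + 3528a^3c − 882a^2c^2 + 1568a^3 − 320b^4

(−7 + 9c + 7a − b)(5b + 9c + 4)(−8b − 9c − 6 + 7a)(8a − 8b − 2c)
= (−35b − 63c − 28 + 45bc + 81c^2 + 36c + 35ab + 63ac + 28a − 5b^2 − 9bc − 4b)(−8b − 9c − 6 + 7a)(8a − 8b − 2c)    [distributive law]
= (−39b − 27c − 28 + 36bc + 81c^2 + 35ab + 63ac + 28a − 5b^2)(−8b − 9c − 6 + 7a)(8a − 8b − 2c)    [combine like terms]
= (312b^2 + 351bc + 234b − 273ab + 216bc + 243c^2 + 162c − 189ac + 224b + 252c + 168 − 196a − 288b^2c − 324bc^2 − 216bc + 252abc − 648bc^2 − 729c^3 − 486c^2 + 567ac^2 − 280ab^2 − 315abc − 210ab + 245a^2b − 504abc − 567ac^2 − 378ac + 441a^2c − 224ab − 252ac − 168a + 196a^2 + 40b^3 + 45b^2c + 30b^2 − 35ab^2)(8a − 8b − 2c)    [distributive law]
= (342b^2 + 351bc + 458b − 707ab − 243c^2 + 414c − 819ac + 168 − 364a − 243b^2c − 972bc^2 − 567abc − 729c^3 − 315ab^2 + 245a^2b + 441a^2c + 196a^2 + 40b^3)(8a − 8b − 2c)    [combine like terms]
= 2736ab^2 − 2736b^3 − 684b^2c + 2808abc − 2808b^2c − 702bc^2 + 3664ab − 3664b^2 − 916bc − 5656a^2b + 5656ab^2 + 1414abc − 1944ac^2 + 1944bc^2 + 486c^3 + 3312ac − 3312bc − 828c^2 − 6552a^2c + 6552abc + 1638ac^2 + 1344a − 1344b − 336c − 2912a^2 + 2912ab + 728ac − 1944ab^2c + 1944b^3c + 486b^2c^2 − 7776abc^2 + 7776b^2c^2 + 1944bc^3 − 4536a^2bc + 4536ab^2c + 1134abc^2 − 5832ac^3 + 5832bc^3 + 1458c^4 − 2520a^2b^2 + 2520ab^3 + 630ab^2c + 1960a^3b − 1960a^2b^2 − 490a^2bc + 3528a^3c − 3528a^2bc − 882a^2c^2 + 1568a^3 − 1568a^2b − 392a^2c + 320ab^3 − 320b^4 − 80b^3c    [distributive law]
= 8392ab^2 − 2736b^3 − 3492b^2c + 10774abc + 1242bc^2 + 6576ab − 3664b^2 − 4228bc − 7224a^2b − 306ac^2 + 486c^3 + 4040ac − 828c^2 − 6944a^2c + 1344a − 1344b − 336c − 2912a^2 + 3222ab^2c + 1864b^3c + 8262b^2c^2 − 6642abc^2 + 7776bc^3 − 8554a^2bc − 5832ac^3 + 1458c^4 − 4480a^2b^2 + 2840ab^3 + 1960a^3b + 3528a^3c − 882a^2c^2 + 1568a^3 − 320b^4    [combine like terms]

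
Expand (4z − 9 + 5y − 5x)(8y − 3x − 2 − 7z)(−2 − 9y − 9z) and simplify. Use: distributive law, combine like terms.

(4z − 9 + 5y − 5x)(8y − 3x − 2 − 7z)(−2 − 9y − 9z)
= (32yz − 12xz − 8z − 28z² − 72y + 27x + 18 + 63z + 40y² − 15xy − 10y − 35yz − 40xy + 15x² + 10x + 35xz)(−2 − 9y − 9z)    [distributive law]
= (−3yz + 23xz + 55z − 28z² − 82y + 37x + 18 + 40y² − 55xy + 15x²)(−2 − 9y − 9z)    [combine like terms]
= 6yz + 27y²z + 27yz² − 46xz − 207xyz − 207xz² − 110z − 495yz − 495z² + 56z² + 252yz² + 252z³ + 164y + 738y² + 738yz − 74x − 333xy − 333xz − 36 − 162y − 162z − 80y² − 360y³ − 360y²z + 110xy + 495xy² + 495xyz − 30x² − 135x²y − 135x²z    [distributive law]
= 249yz − 333y²z + 279yz² − 379xz + 288xyz − 207xz² − 272z − 439z² + 252z³ + 2y + 658y² − 74x − 223xy − 36 − 360y³ + 495xy² − 30x² − 135x²y − 135x²z    [combine like terms]

249yz − 333y²z + 279yz² − 379xz + 288xyz − 207xz² − 272z − 439z² + 252z³ + 2y + 658y² − 74x − 223xy − 36 − 360y³ + 495xy² − 30x² − 135x²y − 135x²z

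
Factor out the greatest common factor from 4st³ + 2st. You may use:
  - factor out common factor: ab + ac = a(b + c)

4st³ + 2st
= 2(2st³ + st)    [factor out 2]
= 2st(2t² + 1)    [factor out st]

2st(2t² + 1)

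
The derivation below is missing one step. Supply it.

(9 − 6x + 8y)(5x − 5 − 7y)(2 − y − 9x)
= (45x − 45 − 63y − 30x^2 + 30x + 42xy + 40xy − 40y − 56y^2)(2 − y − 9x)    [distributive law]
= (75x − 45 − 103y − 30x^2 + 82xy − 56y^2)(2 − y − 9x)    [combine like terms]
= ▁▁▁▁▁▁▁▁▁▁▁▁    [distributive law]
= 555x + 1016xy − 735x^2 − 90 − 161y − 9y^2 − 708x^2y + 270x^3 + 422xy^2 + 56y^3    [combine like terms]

By distributive law:

150x − 75xy − 675x^2 − 90 + 45y + 405x − 206y + 103y^2 + 927xy − 60x^2 + 30x^2y + 270x^3 + 164xy − 82xy^2 − 738x^2y − 112y^2 + 56y^3 + 504xy^2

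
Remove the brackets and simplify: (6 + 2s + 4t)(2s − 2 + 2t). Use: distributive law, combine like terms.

8s − 12 + 4t + 4s² + 12st + 8t²

(6 + 2s + 4t)(2s − 2 + 2t)
= 12s − 12 + 12t + 4s² − 4s + 4st + 8st − 8t + 8t²    [distributive law]
= 8s − 12 + 4t + 4s² + 12st + 8t²    [combine like terms]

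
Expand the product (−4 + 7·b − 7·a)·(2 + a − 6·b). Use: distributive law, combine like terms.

−8 − 18·a + 38·b + 49·a·b − 42·b^2 − 7·a^2

(−4 + 7·b − 7·a)·(2 + a − 6·b)
= −8 − 4·a + 24·b + 14·b + 7·a·b − 42·b^2 − 14·a − 7·a^2 + 42·a·b    [distributive law]
= −8 − 18·a + 38·b + 49·a·b − 42·b^2 − 7·a^2    [combine like terms]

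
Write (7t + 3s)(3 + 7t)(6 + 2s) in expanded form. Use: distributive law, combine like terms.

126t + 168st + 294t^2 + 98st^2 + 54s + 18s^2 + 42s^2t

(7t + 3s)(3 + 7t)(6 + 2s)
= (21t + 49t^2 + 9s + 21st)(6 + 2s)    [distributive law]
= 126t + 42st + 294t^2 + 98st^2 + 54s + 18s^2 + 126st + 42s^2t    [distributive law]
= 126t + 168st + 294t^2 + 98st^2 + 54s + 18s^2 + 42s^2t    [combine like terms]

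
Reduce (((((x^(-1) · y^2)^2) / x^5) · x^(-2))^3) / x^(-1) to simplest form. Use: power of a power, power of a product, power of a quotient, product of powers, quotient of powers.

x^(-26)y^12

(((((x^(-1) · y^2)^2) / x^5) · x^(-2))^3) / x^(-1)
= (((((x^(-1) · y^2)^2) / x^5)^3) · ((x^(-2))^3)) / x^(-1)    [power of a product]
= (((((x^(-1) · y^2)^2)^3) / ((x^5)^3)) · ((x^(-2))^3)) / x^(-1)    [power of a quotient]
= ((((x^(-1) · y^2)^6) / ((x^5)^3)) · ((x^(-2))^3)) / x^(-1)    [power of a power]
= (((((x^(-1))^6) · ((y^2)^6)) / ((x^5)^3)) · ((x^(-2))^3)) / x^(-1)    [power of a product]
= (((x^(-6) · ((y^2)^6)) / ((x^5)^3)) · ((x^(-2))^3)) / x^(-1)    [power of a power]
= (((x^(-6) · y^12) / ((x^5)^3)) · ((x^(-2))^3)) / x^(-1)    [power of a power]
= (((x^(-6) · y^12) / x^15) · ((x^(-2))^3)) / x^(-1)    [power of a power]
= (((x^(-6) · y^12) / x^15) · x^(-6)) / x^(-1)    [power of a power]
= x^(-26)y^12    [quotient of powers; product of powers]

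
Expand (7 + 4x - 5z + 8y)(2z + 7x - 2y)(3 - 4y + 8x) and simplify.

42z + 22yz + 31xz + 147x - 164xy + 476x^2 - 42y + 8y^2 + 316xyz - 216x^2z + 272x^2y + 224x^3 - 320xy^2 - 30z^2 + 40yz^2 - 80xz^2 - 104y^2z + 64y^3

(7 + 4x - 5z + 8y)(2z + 7x - 2y)(3 - 4y + 8x)
= (14z + 49x - 14y + 8xz + 28x^2 - 8xy - 10z^2 - 35xz + 10yz + 16yz + 56xy - 16y^2)(3 - 4y + 8x)    [distributive law]
= (14z + 49x - 14y - 27xz + 28x^2 + 48xy - 10z^2 + 26yz - 16y^2)(3 - 4y + 8x)    [combine like terms]
= 42z - 56yz + 112xz + 147x - 196xy + 392x^2 - 42y + 56y^2 - 112xy - 81xz + 108xyz - 216x^2z + 84x^2 - 112x^2y + 224x^3 + 144xy - 192xy^2 + 384x^2y - 30z^2 + 40yz^2 - 80xz^2 + 78yz - 104y^2z + 208xyz - 48y^2 + 64y^3 - 128xy^2    [distributive law]
= 42z + 22yz + 31xz + 147x - 164xy + 476x^2 - 42y + 8y^2 + 316xyz - 216x^2z + 272x^2y + 224x^3 - 320xy^2 - 30z^2 + 40yz^2 - 80xz^2 - 104y^2z + 64y^3    [combine like terms]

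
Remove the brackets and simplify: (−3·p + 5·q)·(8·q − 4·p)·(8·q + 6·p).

(−3·p + 5·q)·(8·q − 4·p)·(8·q + 6·p)
= (−24·p·q + 12·p^2 + 40·q^2 − 20·p·q)·(8·q + 6·p)    [distributive law]
= (−44·p·q + 12·p^2 + 40·q^2)·(8·q + 6·p)    [combine like terms]
= −352·p·q^2 − 264·p^2·q + 96·p^2·q + 72·p^3 + 320·q^3 + 240·p·q^2    [distributive law]
= −112·p·q^2 − 168·p^2·q + 72·p^3 + 320·q^3    [combine like terms]

−112·p·q^2 − 168·p^2·q + 72·p^3 + 320·q^3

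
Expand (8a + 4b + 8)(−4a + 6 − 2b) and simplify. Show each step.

−32a² + 16a − 32ab + 8b − 8b² + 48

(8a + 4b + 8)(−4a + 6 − 2b)
= −32a² + 48a − 16ab − 16ab + 24b − 8b² − 32a + 48 − 16b    [distributive law]
= −32a² + 16a − 32ab + 8b − 8b² + 48    [combine like terms]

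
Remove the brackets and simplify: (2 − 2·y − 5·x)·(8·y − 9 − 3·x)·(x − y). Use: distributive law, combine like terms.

(2 − 2·y − 5·x)·(8·y − 9 − 3·x)·(x − y)
= (16·y − 18 − 6·x − 16·y^2 + 18·y + 6·x·y − 40·x·y + 45·x + 15·x^2)·(x − y)    [distributive law]
= (34·y − 18 + 39·x − 16·y^2 − 34·x·y + 15·x^2)·(x − y)    [combine like terms]
= 34·x·y − 34·y^2 − 18·x + 18·y + 39·x^2 − 39·x·y − 16·x·y^2 + 16·y^3 − 34·x^2·y + 34·x·y^2 + 15·x^3 − 15·x^2·y    [distributive law]
= −5·x·y − 34·y^2 − 18·x + 18·y + 39·x^2 + 18·x·y^2 + 16·y^3 − 49·x^2·y + 15·x^3    [combine like terms]

−5·x·y − 34·y^2 − 18·x + 18·y + 39·x^2 + 18·x·y^2 + 16·y^3 − 49·x^2·y + 15·x^3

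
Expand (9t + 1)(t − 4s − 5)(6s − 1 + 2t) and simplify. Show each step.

(9t + 1)(t − 4s − 5)(6s − 1 + 2t)
= (9t^2 − 36st − 45t + t − 4s − 5)(6s − 1 + 2t)    [distributive law]
= (9t^2 − 36st − 44t − 4s − 5)(6s − 1 + 2t)    [combine like terms]
= 54st^2 − 9t^2 + 18t^3 − 216s^2t + 36st − 72st^2 − 264st + 44t − 88t^2 − 24s^2 + 4s − 8st − 30s + 5 − 10t    [distributive law]
= −18st^2 − 97t^2 + 18t^3 − 216s^2t − 236st + 34t − 24s^2 − 26s + 5    [combine like terms]

−18st^2 − 97t^2 + 18t^3 − 216s^2t − 236st + 34t − 24s^2 − 26s + 5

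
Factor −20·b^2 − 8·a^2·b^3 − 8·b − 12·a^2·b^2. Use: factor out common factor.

4·b(−5·b − 2·a^2·b^2 − 2 − 3·a^2·b)

−20·b^2 − 8·a^2·b^3 − 8·b − 12·a^2·b^2
= 4(−5·b^2 − 2·a^2·b^3 − 2·b − 3·a^2·b^2)    [factor out 4]
= 4·b(−5·b − 2·a^2·b^2 − 2 − 3·a^2·b)    [factor out b]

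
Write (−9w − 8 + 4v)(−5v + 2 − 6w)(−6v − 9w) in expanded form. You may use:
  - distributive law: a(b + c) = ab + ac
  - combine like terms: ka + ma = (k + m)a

(−9w − 8 + 4v)(−5v + 2 − 6w)(−6v − 9w)
= (45vw − 18w + 54w² + 40v − 16 + 48w − 20v² + 8v − 24vw)(−6v − 9w)    [distributive law]
= (21vw + 30w + 54w² + 48v − 16 − 20v²)(−6v − 9w)    [combine like terms]
= −126v²w − 189vw² − 180vw − 270w² − 324vw² − 486w³ − 288v² − 432vw + 96v + 144w + 120v³ + 180v²w    [distributive law]
= 54v²w − 513vw² − 612vw − 270w² − 486w³ − 288v² + 96v + 144w + 120v³    [combine like terms]

54v²w − 513vw² − 612vw − 270w² − 486w³ − 288v² + 96v + 144w + 120v³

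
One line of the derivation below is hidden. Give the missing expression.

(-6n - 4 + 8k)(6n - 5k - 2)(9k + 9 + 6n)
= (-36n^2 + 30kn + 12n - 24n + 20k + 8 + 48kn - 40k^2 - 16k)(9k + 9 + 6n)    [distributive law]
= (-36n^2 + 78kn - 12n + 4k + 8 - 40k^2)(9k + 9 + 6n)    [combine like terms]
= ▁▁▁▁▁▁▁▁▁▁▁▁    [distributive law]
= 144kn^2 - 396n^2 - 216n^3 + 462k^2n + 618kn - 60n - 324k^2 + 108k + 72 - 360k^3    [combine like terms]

After distributive law, the bracketed line is:

-324kn^2 - 324n^2 - 216n^3 + 702k^2n + 702kn + 468kn^2 - 108kn - 108n - 72n^2 + 36k^2 + 36k + 24kn + 72k + 72 + 48n - 360k^3 - 360k^2 - 240k^2n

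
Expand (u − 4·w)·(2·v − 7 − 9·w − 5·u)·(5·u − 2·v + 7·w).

20·u^2·v − 4·u·v^2 − 48·u·v·w − 35·u^2 + 14·u·v + 91·u·w + 20·u^2·w + 257·u·w^2 − 25·u^3 + 16·v^2·w − 128·v·w^2 − 56·v·w + 196·w^2 + 252·w^3

(u − 4·w)·(2·v − 7 − 9·w − 5·u)·(5·u − 2·v + 7·w)
= (2·u·v − 7·u − 9·u·w − 5·u^2 − 8·v·w + 28·w + 36·w^2 + 20·u·w)·(5·u − 2·v + 7·w)    [distributive law]
= (2·u·v − 7·u + 11·u·w − 5·u^2 − 8·v·w + 28·w + 36·w^2)·(5·u − 2·v + 7·w)    [combine like terms]
= 10·u^2·v − 4·u·v^2 + 14·u·v·w − 35·u^2 + 14·u·v − 49·u·w + 55·u^2·w − 22·u·v·w + 77·u·w^2 − 25·u^3 + 10·u^2·v − 35·u^2·w − 40·u·v·w + 16·v^2·w − 56·v·w^2 + 140·u·w − 56·v·w + 196·w^2 + 180·u·w^2 − 72·v·w^2 + 252·w^3    [distributive law]
= 20·u^2·v − 4·u·v^2 − 48·u·v·w − 35·u^2 + 14·u·v + 91·u·w + 20·u^2·w + 257·u·w^2 − 25·u^3 + 16·v^2·w − 128·v·w^2 − 56·v·w + 196·w^2 + 252·w^3    [combine like terms]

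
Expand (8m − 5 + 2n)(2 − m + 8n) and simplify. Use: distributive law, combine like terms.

(8m − 5 + 2n)(2 − m + 8n)
= 16m − 8m² + 64mn − 10 + 5m − 40n + 4n − 2mn + 16n²    [distributive law]
= 21m − 8m² + 62mn − 10 − 36n + 16n²    [combine like terms]

21m − 8m² + 62mn − 10 − 36n + 16n²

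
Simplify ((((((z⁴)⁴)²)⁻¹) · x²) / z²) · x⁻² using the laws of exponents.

((((((z⁴)⁴)²)⁻¹) · x²) / z²) · x⁻²
= (((((z⁴)⁴)⁻²) · x²) / z²) · x⁻²    [power of a power]
= ((((z⁴)⁻⁸) · x²) / z²) · x⁻²    [power of a power]
= ((z⁻³² · x²) / z²) · x⁻²    [power of a power]
= z⁻³⁴    [quotient of powers; product of powers]

z⁻³⁴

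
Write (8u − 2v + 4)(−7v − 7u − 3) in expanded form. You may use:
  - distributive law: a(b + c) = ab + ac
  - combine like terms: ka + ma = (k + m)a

(8u − 2v + 4)(−7v − 7u − 3)
= −56uv − 56u^2 − 24u + 14v^2 + 14uv + 6v − 28v − 28u − 12    [distributive law]
= −42uv − 56u^2 − 52u + 14v^2 − 22v − 12    [combine like terms]

−42uv − 56u^2 − 52u + 14v^2 − 22v − 12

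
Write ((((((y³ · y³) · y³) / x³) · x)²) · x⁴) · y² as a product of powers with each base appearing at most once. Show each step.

((((((y³ · y³) · y³) / x³) · x)²) · x⁴) · y²
= ((((((y³ · y³) · y³) / x³)²) · (x²)) · x⁴) · y²    [power of a product]
= ((((((y³ · y³) · y³)²) / ((x³)²)) · (x²)) · x⁴) · y²    [power of a quotient]
= ((((((y³ · y³)²) · ((y³)²)) / ((x³)²)) · (x²)) · x⁴) · y²    [power of a product]
= (((((((y³)²) · ((y³)²)) · ((y³)²)) / ((x³)²)) · (x²)) · x⁴) · y²    [power of a product]
= (((((y⁶ · ((y³)²)) · ((y³)²)) / ((x³)²)) · (x²)) · x⁴) · y²    [power of a power]
= (((((y⁶ · y⁶) · ((y³)²)) / ((x³)²)) · (x²)) · x⁴) · y²    [power of a power]
= ((((y¹² · ((y³)²)) / ((x³)²)) · (x²)) · x⁴) · y²    [product of powers]
= ((((y¹² · y⁶) / ((x³)²)) · (x²)) · x⁴) · y²    [power of a power]
= (((y¹⁸ / ((x³)²)) · (x²)) · x⁴) · y²    [product of powers]
= (((y¹⁸ / x⁶) · (x²)) · x⁴) · y²    [power of a power]
= y²⁰    [quotient of powers; product of powers]

y²⁰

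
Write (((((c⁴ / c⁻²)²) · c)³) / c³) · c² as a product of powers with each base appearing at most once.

(((((c⁴ / c⁻²)²) · c)³) / c³) · c²
= (((((c⁴ / c⁻²)²)³) · (c³)) / c³) · c²    [power of a product]
= ((((c⁴ / c⁻²)⁶) · (c³)) / c³) · c²    [power of a power]
= (((((c⁴)⁶) / ((c⁻²)⁶)) · (c³)) / c³) · c²    [power of a quotient]
= (((c²⁴ / ((c⁻²)⁶)) · (c³)) / c³) · c²    [power of a power]
= (((c²⁴ / c⁻¹²) · (c³)) / c³) · c²    [power of a power]
= ((c³⁶ · (c³)) / c³) · c²    [quotient of powers]
= (c³⁹ / c³) · c²    [product of powers]
= c³⁶ · c²    [quotient of powers]
= c³⁸    [product of powers]

c³⁸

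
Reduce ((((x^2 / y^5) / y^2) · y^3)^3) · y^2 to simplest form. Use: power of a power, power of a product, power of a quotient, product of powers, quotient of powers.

((((x^2 / y^5) / y^2) · y^3)^3) · y^2
= ((((x^2 / y^5) / y^2)^3) · ((y^3)^3)) · y^2    [power of a product]
= ((((x^2 / y^5)^3) / ((y^2)^3)) · ((y^3)^3)) · y^2    [power of a quotient]
= (((((x^2)^3) / ((y^5)^3)) / ((y^2)^3)) · ((y^3)^3)) · y^2    [power of a quotient]
= (((x^6 / ((y^5)^3)) / ((y^2)^3)) · ((y^3)^3)) · y^2    [power of a power]
= (((x^6 / y^15) / ((y^2)^3)) · ((y^3)^3)) · y^2    [power of a power]
= (((x^6 / y^15) / y^6) · ((y^3)^3)) · y^2    [power of a power]
= (((x^6 / y^15) / y^6) · y^9) · y^2    [power of a power]
= x^6·y^(-10)    [quotient of powers; product of powers]

x^6·y^(-10)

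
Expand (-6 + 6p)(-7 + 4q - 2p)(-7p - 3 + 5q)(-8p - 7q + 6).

(-6 + 6p)(-7 + 4q - 2p)(-7p - 3 + 5q)(-8p - 7q + 6)
= (42 - 24q + 12p - 42p + 24pq - 12p²)(-7p - 3 + 5q)(-8p - 7q + 6)    [distributive law]
= (42 - 24q - 30p + 24pq - 12p²)(-7p - 3 + 5q)(-8p - 7q + 6)    [combine like terms]
= (-294p - 126 + 210q + 168pq + 72q - 120q² + 210p² + 90p - 150pq - 168p²q - 72pq + 120pq² + 84p³ + 36p² - 60p²q)(-8p - 7q + 6)    [distributive law]
= (-204p - 126 + 282q - 54pq - 120q² + 246p² - 228p²q + 120pq² + 84p³)(-8p - 7q + 6)    [combine like terms]
= 1632p² + 1428pq - 1224p + 1008p + 882q - 756 - 2256pq - 1974q² + 1692q + 432p²q + 378pq² - 324pq + 960pq² + 840q³ - 720q² - 1968p³ - 1722p²q + 1476p² + 1824p³q + 1596p²q² - 1368p²q - 960p²q² - 840pq³ + 720pq² - 672p⁴ - 588p³q + 504p³    [distributive law]
= 3108p² - 1152pq - 216p + 2574q - 756 - 2694q² - 2658p²q + 2058pq² + 840q³ - 1464p³ + 1236p³q + 636p²q² - 840pq³ - 672p⁴    [combine like terms]

3108p² - 1152pq - 216p + 2574q - 756 - 2694q² - 2658p²q + 2058pq² + 840q³ - 1464p³ + 1236p³q + 636p²q² - 840pq³ - 672p⁴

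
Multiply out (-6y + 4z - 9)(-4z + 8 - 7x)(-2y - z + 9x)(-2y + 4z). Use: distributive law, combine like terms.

(-6y + 4z - 9)(-4z + 8 - 7x)(-2y - z + 9x)(-2y + 4z)
= (24yz - 48y + 42xy - 16z² + 32z - 28xz + 36z - 72 + 63x)(-2y - z + 9x)(-2y + 4z)    [distributive law]
= (24yz - 48y + 42xy - 16z² + 68z - 28xz - 72 + 63x)(-2y - z + 9x)(-2y + 4z)    [combine like terms]
= (-48y²z - 24yz² + 216xyz + 96y² + 48yz - 432xy - 84xy² - 42xyz + 378x²y + 32yz² + 16z³ - 144xz² - 136yz - 68z² + 612xz + 56xyz + 28xz² - 252x²z + 144y + 72z - 648x - 126xy - 63xz + 567x²)(-2y + 4z)    [distributive law]
= (-48y²z + 8yz² + 230xyz + 96y² - 88yz - 558xy - 84xy² + 378x²y + 16z³ - 116xz² - 68z² + 549xz - 252x²z + 144y + 72z - 648x + 567x²)(-2y + 4z)    [combine like terms]
= 96y³z - 192y²z² - 16y²z² + 32yz³ - 460xy²z + 920xyz² - 192y³ + 384y²z + 176y²z - 352yz² + 1116xy² - 2232xyz + 168xy³ - 336xy²z - 756x²y² + 1512x²yz - 32yz³ + 64z⁴ + 232xyz² - 464xz³ + 136yz² - 272z³ - 1098xyz + 2196xz² + 504x²yz - 1008x²z² - 288y² + 576yz - 144yz + 288z² + 1296xy - 2592xz - 1134x²y + 2268x²z    [distributive law]
= 96y³z - 208y²z² - 796xy²z + 1152xyz² - 192y³ + 560y²z - 216yz² + 1116xy² - 3330xyz + 168xy³ - 756x²y² + 2016x²yz + 64z⁴ - 464xz³ - 272z³ + 2196xz² - 1008x²z² - 288y² + 432yz + 288z² + 1296xy - 2592xz - 1134x²y + 2268x²z    [combine like terms]

96y³z - 208y²z² - 796xy²z + 1152xyz² - 192y³ + 560y²z - 216yz² + 1116xy² - 3330xyz + 168xy³ - 756x²y² + 2016x²yz + 64z⁴ - 464xz³ - 272z³ + 2196xz² - 1008x²z² - 288y² + 432yz + 288z² + 1296xy - 2592xz - 1134x²y + 2268x²z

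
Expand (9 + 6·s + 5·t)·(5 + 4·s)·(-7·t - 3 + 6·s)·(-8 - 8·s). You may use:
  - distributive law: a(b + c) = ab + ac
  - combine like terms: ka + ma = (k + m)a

3120·t + 6096·s·t + 1080 + 504·s - 3168·s^2 + 3360·s^2·t - 3744·s^3 + 384·s^3·t - 1152·s^4 + 1400·t^2 + 2520·s·t^2 + 1120·s^2·t^2

(9 + 6·s + 5·t)·(5 + 4·s)·(-7·t - 3 + 6·s)·(-8 - 8·s)
= (45 + 36·s + 30·s + 24·s^2 + 25·t + 20·s·t)·(-7·t - 3 + 6·s)·(-8 - 8·s)    [distributive law]
= (45 + 66·s + 24·s^2 + 25·t + 20·s·t)·(-7·t - 3 + 6·s)·(-8 - 8·s)    [combine like terms]
= (-315·t - 135 + 270·s - 462·s·t - 198·s + 396·s^2 - 168·s^2·t - 72·s^2 + 144·s^3 - 175·t^2 - 75·t + 150·s·t - 140·s·t^2 - 60·s·t + 120·s^2·t)·(-8 - 8·s)    [distributive law]
= (-390·t - 135 + 72·s - 372·s·t + 324·s^2 - 48·s^2·t + 144·s^3 - 175·t^2 - 140·s·t^2)·(-8 - 8·s)    [combine like terms]
= 3120·t + 3120·s·t + 1080 + 1080·s - 576·s - 576·s^2 + 2976·s·t + 2976·s^2·t - 2592·s^2 - 2592·s^3 + 384·s^2·t + 384·s^3·t - 1152·s^3 - 1152·s^4 + 1400·t^2 + 1400·s·t^2 + 1120·s·t^2 + 1120·s^2·t^2    [distributive law]
= 3120·t + 6096·s·t + 1080 + 504·s - 3168·s^2 + 3360·s^2·t - 3744·s^3 + 384·s^3·t - 1152·s^4 + 1400·t^2 + 2520·s·t^2 + 1120·s^2·t^2    [combine like terms]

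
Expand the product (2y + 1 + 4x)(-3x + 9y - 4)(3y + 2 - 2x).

54xy² + xy - 96x²y + 54y³ + 39y² - 10y - 30x + 14x² - 8 + 24x³

(2y + 1 + 4x)(-3x + 9y - 4)(3y + 2 - 2x)
= (-6xy + 18y² - 8y - 3x + 9y - 4 - 12x² + 36xy - 16x)(3y + 2 - 2x)    [distributive law]
= (30xy + 18y² + y - 19x - 4 - 12x²)(3y + 2 - 2x)    [combine like terms]
= 90xy² + 60xy - 60x²y + 54y³ + 36y² - 36xy² + 3y² + 2y - 2xy - 57xy - 38x + 38x² - 12y - 8 + 8x - 36x²y - 24x² + 24x³    [distributive law]
= 54xy² + xy - 96x²y + 54y³ + 39y² - 10y - 30x + 14x² - 8 + 24x³    [combine like terms]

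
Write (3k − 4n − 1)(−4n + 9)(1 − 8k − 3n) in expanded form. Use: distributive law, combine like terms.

(3k − 4n − 1)(−4n + 9)(1 − 8k − 3n)
= (−12kn + 27k + 16n^2 − 36n + 4n − 9)(1 − 8k − 3n)    [distributive law]
= (−12kn + 27k + 16n^2 − 32n − 9)(1 − 8k − 3n)    [combine like terms]
= −12kn + 96k^2n + 36kn^2 + 27k − 216k^2 − 81kn + 16n^2 − 128kn^2 − 48n^3 − 32n + 256kn + 96n^2 − 9 + 72k + 27n    [distributive law]
= 163kn + 96k^2n − 92kn^2 + 99k − 216k^2 + 112n^2 − 48n^3 − 5n − 9    [combine like terms]

163kn + 96k^2n − 92kn^2 + 99k − 216k^2 + 112n^2 − 48n^3 − 5n − 9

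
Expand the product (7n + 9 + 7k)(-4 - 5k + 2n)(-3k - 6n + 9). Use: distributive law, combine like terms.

279kn + 186n² + 126n + 273k²n + 84kn² - 84n³ - 549k - 324 - 96k² + 105k³

(7n + 9 + 7k)(-4 - 5k + 2n)(-3k - 6n + 9)
= (-28n - 35kn + 14n² - 36 - 45k + 18n - 28k - 35k² + 14kn)(-3k - 6n + 9)    [distributive law]
= (-10n - 21kn + 14n² - 36 - 73k - 35k²)(-3k - 6n + 9)    [combine like terms]
= 30kn + 60n² - 90n + 63k²n + 126kn² - 189kn - 42kn² - 84n³ + 126n² + 108k + 216n - 324 + 219k² + 438kn - 657k + 105k³ + 210k²n - 315k²    [distributive law]
= 279kn + 186n² + 126n + 273k²n + 84kn² - 84n³ - 549k - 324 - 96k² + 105k³    [combine like terms]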